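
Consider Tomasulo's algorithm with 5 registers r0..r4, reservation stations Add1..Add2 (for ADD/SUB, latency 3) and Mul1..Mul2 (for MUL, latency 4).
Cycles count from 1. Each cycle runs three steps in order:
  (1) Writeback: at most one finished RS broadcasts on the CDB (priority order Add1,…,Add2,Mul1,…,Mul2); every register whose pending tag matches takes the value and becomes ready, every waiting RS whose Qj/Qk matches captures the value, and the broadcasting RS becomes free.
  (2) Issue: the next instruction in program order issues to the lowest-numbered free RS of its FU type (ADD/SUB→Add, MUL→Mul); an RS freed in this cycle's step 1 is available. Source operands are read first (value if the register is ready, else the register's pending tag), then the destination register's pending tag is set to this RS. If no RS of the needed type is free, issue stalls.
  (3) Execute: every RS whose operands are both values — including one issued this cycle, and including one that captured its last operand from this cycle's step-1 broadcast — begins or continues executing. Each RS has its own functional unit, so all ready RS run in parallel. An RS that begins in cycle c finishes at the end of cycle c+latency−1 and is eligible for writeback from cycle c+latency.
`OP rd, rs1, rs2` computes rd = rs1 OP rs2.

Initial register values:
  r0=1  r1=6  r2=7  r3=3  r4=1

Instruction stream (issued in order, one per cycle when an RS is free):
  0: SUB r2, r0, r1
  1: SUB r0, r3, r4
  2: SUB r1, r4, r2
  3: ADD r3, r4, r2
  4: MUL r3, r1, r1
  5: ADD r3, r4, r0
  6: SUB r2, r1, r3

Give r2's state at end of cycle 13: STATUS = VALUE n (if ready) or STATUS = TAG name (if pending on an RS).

  c1: issue SUB r2<-Add1  regs: r0:1,r1:6,r2:Add1,r3:3,r4:1
  c2: issue SUB r0<-Add2  regs: r0:Add2,r1:6,r2:Add1,r3:3,r4:1
  c3: stall  regs: r0:Add2,r1:6,r2:Add1,r3:3,r4:1
  c4: CDB Add1=-5; issue SUB r1<-Add1  regs: r0:Add2,r1:Add1,r2:-5,r3:3,r4:1
  c5: CDB Add2=2; issue ADD r3<-Add2  regs: r0:2,r1:Add1,r2:-5,r3:Add2,r4:1
  c6: issue MUL r3<-Mul1  regs: r0:2,r1:Add1,r2:-5,r3:Mul1,r4:1
  c7: CDB Add1=6; issue ADD r3<-Add1  regs: r0:2,r1:6,r2:-5,r3:Add1,r4:1
  c8: CDB Add2=-4; issue SUB r2<-Add2  regs: r0:2,r1:6,r2:Add2,r3:Add1,r4:1
  c9: -  regs: r0:2,r1:6,r2:Add2,r3:Add1,r4:1
  c10: CDB Add1=3  regs: r0:2,r1:6,r2:Add2,r3:3,r4:1
  c11: CDB Mul1=36  regs: r0:2,r1:6,r2:Add2,r3:3,r4:1
  c12: -  regs: r0:2,r1:6,r2:Add2,r3:3,r4:1
  c13: CDB Add2=3  regs: r0:2,r1:6,r2:3,r3:3,r4:1

STATUS = VALUE 3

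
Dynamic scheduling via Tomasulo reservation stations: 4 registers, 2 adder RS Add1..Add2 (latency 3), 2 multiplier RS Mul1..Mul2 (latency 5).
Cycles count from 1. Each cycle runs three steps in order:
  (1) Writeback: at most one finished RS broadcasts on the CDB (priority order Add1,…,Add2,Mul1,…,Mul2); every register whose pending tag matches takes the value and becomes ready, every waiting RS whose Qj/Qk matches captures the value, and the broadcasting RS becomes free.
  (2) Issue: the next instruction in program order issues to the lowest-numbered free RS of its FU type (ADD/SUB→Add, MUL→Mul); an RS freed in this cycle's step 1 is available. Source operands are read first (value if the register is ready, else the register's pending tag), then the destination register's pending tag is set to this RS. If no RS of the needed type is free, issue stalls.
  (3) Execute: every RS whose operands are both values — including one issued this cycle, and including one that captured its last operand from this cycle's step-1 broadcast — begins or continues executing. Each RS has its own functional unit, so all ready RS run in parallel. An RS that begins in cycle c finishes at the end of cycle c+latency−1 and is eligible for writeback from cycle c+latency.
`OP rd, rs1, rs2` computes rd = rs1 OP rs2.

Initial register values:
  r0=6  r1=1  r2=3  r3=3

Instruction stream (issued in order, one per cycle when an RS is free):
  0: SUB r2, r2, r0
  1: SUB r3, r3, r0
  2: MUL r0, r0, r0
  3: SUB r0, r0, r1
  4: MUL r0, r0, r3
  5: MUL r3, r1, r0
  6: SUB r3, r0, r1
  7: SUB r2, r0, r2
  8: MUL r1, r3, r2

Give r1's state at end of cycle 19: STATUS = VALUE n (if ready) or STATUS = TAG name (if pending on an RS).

STATUS = TAG Mul2

  c1: issue SUB r2<-Add1  regs: r0:6,r1:1,r2:Add1,r3:3
  c2: issue SUB r3<-Add2  regs: r0:6,r1:1,r2:Add1,r3:Add2
  c3: issue MUL r0<-Mul1  regs: r0:Mul1,r1:1,r2:Add1,r3:Add2
  c4: CDB Add1=-3; issue SUB r0<-Add1  regs: r0:Add1,r1:1,r2:-3,r3:Add2
  c5: CDB Add2=-3; issue MUL r0<-Mul2  regs: r0:Mul2,r1:1,r2:-3,r3:-3
  c6: stall  regs: r0:Mul2,r1:1,r2:-3,r3:-3
  c7: stall  regs: r0:Mul2,r1:1,r2:-3,r3:-3
  c8: CDB Mul1=36; issue MUL r3<-Mul1  regs: r0:Mul2,r1:1,r2:-3,r3:Mul1
  c9: issue SUB r3<-Add2  regs: r0:Mul2,r1:1,r2:-3,r3:Add2
  c10: stall  regs: r0:Mul2,r1:1,r2:-3,r3:Add2
  c11: CDB Add1=35; issue SUB r2<-Add1  regs: r0:Mul2,r1:1,r2:Add1,r3:Add2
  c12: stall  regs: r0:Mul2,r1:1,r2:Add1,r3:Add2
  c13: stall  regs: r0:Mul2,r1:1,r2:Add1,r3:Add2
  c14: stall  regs: r0:Mul2,r1:1,r2:Add1,r3:Add2
  c15: stall  regs: r0:Mul2,r1:1,r2:Add1,r3:Add2
  c16: CDB Mul2=-105; issue MUL r1<-Mul2  regs: r0:-105,r1:Mul2,r2:Add1,r3:Add2
  c17: -  regs: r0:-105,r1:Mul2,r2:Add1,r3:Add2
  c18: -  regs: r0:-105,r1:Mul2,r2:Add1,r3:Add2
  c19: CDB Add1=-102  regs: r0:-105,r1:Mul2,r2:-102,r3:Add2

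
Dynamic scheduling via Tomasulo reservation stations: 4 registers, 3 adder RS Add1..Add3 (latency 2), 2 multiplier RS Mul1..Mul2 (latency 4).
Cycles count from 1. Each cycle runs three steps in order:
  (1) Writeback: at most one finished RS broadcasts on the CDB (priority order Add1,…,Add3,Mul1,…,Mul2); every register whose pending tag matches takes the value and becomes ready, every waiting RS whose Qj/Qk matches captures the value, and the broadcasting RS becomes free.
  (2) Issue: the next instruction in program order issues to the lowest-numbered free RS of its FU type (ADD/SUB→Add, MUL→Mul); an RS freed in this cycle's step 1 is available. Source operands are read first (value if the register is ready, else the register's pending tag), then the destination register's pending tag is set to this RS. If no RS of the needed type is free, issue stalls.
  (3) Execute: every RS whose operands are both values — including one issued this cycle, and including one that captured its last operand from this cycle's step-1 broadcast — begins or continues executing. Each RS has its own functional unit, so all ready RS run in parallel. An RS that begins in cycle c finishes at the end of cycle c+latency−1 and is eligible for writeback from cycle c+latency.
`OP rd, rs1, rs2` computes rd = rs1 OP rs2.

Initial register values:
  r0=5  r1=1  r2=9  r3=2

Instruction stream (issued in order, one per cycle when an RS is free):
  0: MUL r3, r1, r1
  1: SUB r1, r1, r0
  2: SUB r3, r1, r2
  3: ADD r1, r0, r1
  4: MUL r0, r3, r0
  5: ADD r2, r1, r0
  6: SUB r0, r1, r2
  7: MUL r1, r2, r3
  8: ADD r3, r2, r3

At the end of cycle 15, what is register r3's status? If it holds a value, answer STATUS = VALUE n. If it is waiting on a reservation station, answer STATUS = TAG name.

STATUS = TAG Add3

c1: issue MUL r3<-Mul1 | r0:5,r1:1,r2:9,r3:Mul1
c2: issue SUB r1<-Add1 | r0:5,r1:Add1,r2:9,r3:Mul1
c3: issue SUB r3<-Add2 | r0:5,r1:Add1,r2:9,r3:Add2
c4: CDB Add1=-4; issue ADD r1<-Add1 | r0:5,r1:Add1,r2:9,r3:Add2
c5: CDB Mul1=1; issue MUL r0<-Mul1 | r0:Mul1,r1:Add1,r2:9,r3:Add2
c6: CDB Add1=1; issue ADD r2<-Add1 | r0:Mul1,r1:1,r2:Add1,r3:Add2
c7: CDB Add2=-13; issue SUB r0<-Add2 | r0:Add2,r1:1,r2:Add1,r3:-13
c8: issue MUL r1<-Mul2 | r0:Add2,r1:Mul2,r2:Add1,r3:-13
c9: issue ADD r3<-Add3 | r0:Add2,r1:Mul2,r2:Add1,r3:Add3
c10: - | r0:Add2,r1:Mul2,r2:Add1,r3:Add3
c11: CDB Mul1=-65 | r0:Add2,r1:Mul2,r2:Add1,r3:Add3
c12: - | r0:Add2,r1:Mul2,r2:Add1,r3:Add3
c13: CDB Add1=-64 | r0:Add2,r1:Mul2,r2:-64,r3:Add3
c14: - | r0:Add2,r1:Mul2,r2:-64,r3:Add3
c15: CDB Add2=65 | r0:65,r1:Mul2,r2:-64,r3:Add3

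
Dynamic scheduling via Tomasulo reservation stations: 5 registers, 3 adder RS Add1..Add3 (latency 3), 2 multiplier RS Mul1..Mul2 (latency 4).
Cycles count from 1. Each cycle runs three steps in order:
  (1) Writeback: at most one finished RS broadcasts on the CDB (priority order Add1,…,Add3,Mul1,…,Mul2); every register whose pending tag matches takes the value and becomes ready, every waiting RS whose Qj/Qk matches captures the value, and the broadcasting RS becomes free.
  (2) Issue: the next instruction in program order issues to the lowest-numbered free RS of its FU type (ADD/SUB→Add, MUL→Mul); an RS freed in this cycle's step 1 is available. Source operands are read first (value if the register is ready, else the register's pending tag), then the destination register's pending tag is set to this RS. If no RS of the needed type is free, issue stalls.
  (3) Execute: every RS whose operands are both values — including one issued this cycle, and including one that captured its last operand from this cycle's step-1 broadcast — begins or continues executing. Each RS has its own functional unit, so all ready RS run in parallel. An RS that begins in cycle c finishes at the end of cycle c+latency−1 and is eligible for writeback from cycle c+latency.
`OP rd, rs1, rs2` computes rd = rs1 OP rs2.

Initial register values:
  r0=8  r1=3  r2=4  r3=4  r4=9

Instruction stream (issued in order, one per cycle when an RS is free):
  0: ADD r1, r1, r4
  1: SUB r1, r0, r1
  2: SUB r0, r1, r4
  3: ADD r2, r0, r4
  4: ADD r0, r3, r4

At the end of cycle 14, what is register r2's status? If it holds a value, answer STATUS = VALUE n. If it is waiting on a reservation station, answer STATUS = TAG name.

STATUS = VALUE -4

c1: issue ADD r1<-Add1 | r0:8,r1:Add1,r2:4,r3:4,r4:9
c2: issue SUB r1<-Add2 | r0:8,r1:Add2,r2:4,r3:4,r4:9
c3: issue SUB r0<-Add3 | r0:Add3,r1:Add2,r2:4,r3:4,r4:9
c4: CDB Add1=12; issue ADD r2<-Add1 | r0:Add3,r1:Add2,r2:Add1,r3:4,r4:9
c5: stall | r0:Add3,r1:Add2,r2:Add1,r3:4,r4:9
c6: stall | r0:Add3,r1:Add2,r2:Add1,r3:4,r4:9
c7: CDB Add2=-4; issue ADD r0<-Add2 | r0:Add2,r1:-4,r2:Add1,r3:4,r4:9
c8: - | r0:Add2,r1:-4,r2:Add1,r3:4,r4:9
c9: - | r0:Add2,r1:-4,r2:Add1,r3:4,r4:9
c10: CDB Add2=13 | r0:13,r1:-4,r2:Add1,r3:4,r4:9
c11: CDB Add3=-13 | r0:13,r1:-4,r2:Add1,r3:4,r4:9
c12: - | r0:13,r1:-4,r2:Add1,r3:4,r4:9
c13: - | r0:13,r1:-4,r2:Add1,r3:4,r4:9
c14: CDB Add1=-4 | r0:13,r1:-4,r2:-4,r3:4,r4:9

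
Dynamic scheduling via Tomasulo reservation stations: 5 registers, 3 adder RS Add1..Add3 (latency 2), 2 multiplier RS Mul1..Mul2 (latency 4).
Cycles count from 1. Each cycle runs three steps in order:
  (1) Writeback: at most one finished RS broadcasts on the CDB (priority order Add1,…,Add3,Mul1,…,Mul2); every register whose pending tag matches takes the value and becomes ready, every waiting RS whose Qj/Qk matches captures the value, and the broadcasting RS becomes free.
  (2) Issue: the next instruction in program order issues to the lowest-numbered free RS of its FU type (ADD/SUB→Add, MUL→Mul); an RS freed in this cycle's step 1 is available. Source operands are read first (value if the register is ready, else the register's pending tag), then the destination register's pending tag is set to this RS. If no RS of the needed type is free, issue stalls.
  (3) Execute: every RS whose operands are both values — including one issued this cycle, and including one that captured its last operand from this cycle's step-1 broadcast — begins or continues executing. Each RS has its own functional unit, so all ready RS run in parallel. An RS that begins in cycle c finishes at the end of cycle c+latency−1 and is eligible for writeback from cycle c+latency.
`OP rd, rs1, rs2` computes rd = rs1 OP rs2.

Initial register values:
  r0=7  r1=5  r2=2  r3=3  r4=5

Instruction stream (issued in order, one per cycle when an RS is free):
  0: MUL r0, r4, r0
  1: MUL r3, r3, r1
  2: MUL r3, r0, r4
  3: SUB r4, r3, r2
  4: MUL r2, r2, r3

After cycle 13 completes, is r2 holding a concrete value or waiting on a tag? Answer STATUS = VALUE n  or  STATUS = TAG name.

STATUS = VALUE 350

cycle 1: issue MUL r0<-Mul1 // r0:Mul1,r1:5,r2:2,r3:3,r4:5
cycle 2: issue MUL r3<-Mul2 // r0:Mul1,r1:5,r2:2,r3:Mul2,r4:5
cycle 3: stall // r0:Mul1,r1:5,r2:2,r3:Mul2,r4:5
cycle 4: stall // r0:Mul1,r1:5,r2:2,r3:Mul2,r4:5
cycle 5: CDB Mul1=35; issue MUL r3<-Mul1 // r0:35,r1:5,r2:2,r3:Mul1,r4:5
cycle 6: CDB Mul2=15; issue SUB r4<-Add1 // r0:35,r1:5,r2:2,r3:Mul1,r4:Add1
cycle 7: issue MUL r2<-Mul2 // r0:35,r1:5,r2:Mul2,r3:Mul1,r4:Add1
cycle 8: - // r0:35,r1:5,r2:Mul2,r3:Mul1,r4:Add1
cycle 9: CDB Mul1=175 // r0:35,r1:5,r2:Mul2,r3:175,r4:Add1
cycle 10: - // r0:35,r1:5,r2:Mul2,r3:175,r4:Add1
cycle 11: CDB Add1=173 // r0:35,r1:5,r2:Mul2,r3:175,r4:173
cycle 12: - // r0:35,r1:5,r2:Mul2,r3:175,r4:173
cycle 13: CDB Mul2=350 // r0:35,r1:5,r2:350,r3:175,r4:173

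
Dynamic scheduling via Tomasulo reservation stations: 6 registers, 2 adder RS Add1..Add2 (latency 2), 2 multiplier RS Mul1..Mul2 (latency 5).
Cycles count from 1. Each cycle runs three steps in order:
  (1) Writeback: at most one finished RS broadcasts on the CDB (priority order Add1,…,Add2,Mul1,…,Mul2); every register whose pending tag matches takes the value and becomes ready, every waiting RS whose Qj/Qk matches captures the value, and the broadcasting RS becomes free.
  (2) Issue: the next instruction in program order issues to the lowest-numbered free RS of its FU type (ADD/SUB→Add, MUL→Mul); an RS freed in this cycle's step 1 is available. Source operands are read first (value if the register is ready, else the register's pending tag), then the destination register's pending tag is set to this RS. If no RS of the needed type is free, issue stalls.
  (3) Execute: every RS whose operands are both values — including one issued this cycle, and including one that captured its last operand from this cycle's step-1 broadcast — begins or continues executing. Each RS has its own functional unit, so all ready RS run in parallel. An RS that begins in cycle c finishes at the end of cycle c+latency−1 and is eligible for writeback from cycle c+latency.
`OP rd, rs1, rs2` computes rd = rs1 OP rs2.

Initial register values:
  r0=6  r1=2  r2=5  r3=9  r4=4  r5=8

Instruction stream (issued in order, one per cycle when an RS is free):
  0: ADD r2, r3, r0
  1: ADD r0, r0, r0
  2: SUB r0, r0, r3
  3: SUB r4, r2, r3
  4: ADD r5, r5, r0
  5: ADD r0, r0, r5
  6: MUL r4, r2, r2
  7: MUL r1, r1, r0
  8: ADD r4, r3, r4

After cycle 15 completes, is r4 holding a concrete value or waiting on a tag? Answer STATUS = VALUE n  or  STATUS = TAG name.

c1: issue ADD r2<-Add1 | r0:6,r1:2,r2:Add1,r3:9,r4:4,r5:8
c2: issue ADD r0<-Add2 | r0:Add2,r1:2,r2:Add1,r3:9,r4:4,r5:8
c3: CDB Add1=15; issue SUB r0<-Add1 | r0:Add1,r1:2,r2:15,r3:9,r4:4,r5:8
c4: CDB Add2=12; issue SUB r4<-Add2 | r0:Add1,r1:2,r2:15,r3:9,r4:Add2,r5:8
c5: stall | r0:Add1,r1:2,r2:15,r3:9,r4:Add2,r5:8
c6: CDB Add1=3; issue ADD r5<-Add1 | r0:3,r1:2,r2:15,r3:9,r4:Add2,r5:Add1
c7: CDB Add2=6; issue ADD r0<-Add2 | r0:Add2,r1:2,r2:15,r3:9,r4:6,r5:Add1
c8: CDB Add1=11; issue MUL r4<-Mul1 | r0:Add2,r1:2,r2:15,r3:9,r4:Mul1,r5:11
c9: issue MUL r1<-Mul2 | r0:Add2,r1:Mul2,r2:15,r3:9,r4:Mul1,r5:11
c10: CDB Add2=14; issue ADD r4<-Add1 | r0:14,r1:Mul2,r2:15,r3:9,r4:Add1,r5:11
c11: - | r0:14,r1:Mul2,r2:15,r3:9,r4:Add1,r5:11
c12: - | r0:14,r1:Mul2,r2:15,r3:9,r4:Add1,r5:11
c13: CDB Mul1=225 | r0:14,r1:Mul2,r2:15,r3:9,r4:Add1,r5:11
c14: - | r0:14,r1:Mul2,r2:15,r3:9,r4:Add1,r5:11
c15: CDB Add1=234 | r0:14,r1:Mul2,r2:15,r3:9,r4:234,r5:11

STATUS = VALUE 234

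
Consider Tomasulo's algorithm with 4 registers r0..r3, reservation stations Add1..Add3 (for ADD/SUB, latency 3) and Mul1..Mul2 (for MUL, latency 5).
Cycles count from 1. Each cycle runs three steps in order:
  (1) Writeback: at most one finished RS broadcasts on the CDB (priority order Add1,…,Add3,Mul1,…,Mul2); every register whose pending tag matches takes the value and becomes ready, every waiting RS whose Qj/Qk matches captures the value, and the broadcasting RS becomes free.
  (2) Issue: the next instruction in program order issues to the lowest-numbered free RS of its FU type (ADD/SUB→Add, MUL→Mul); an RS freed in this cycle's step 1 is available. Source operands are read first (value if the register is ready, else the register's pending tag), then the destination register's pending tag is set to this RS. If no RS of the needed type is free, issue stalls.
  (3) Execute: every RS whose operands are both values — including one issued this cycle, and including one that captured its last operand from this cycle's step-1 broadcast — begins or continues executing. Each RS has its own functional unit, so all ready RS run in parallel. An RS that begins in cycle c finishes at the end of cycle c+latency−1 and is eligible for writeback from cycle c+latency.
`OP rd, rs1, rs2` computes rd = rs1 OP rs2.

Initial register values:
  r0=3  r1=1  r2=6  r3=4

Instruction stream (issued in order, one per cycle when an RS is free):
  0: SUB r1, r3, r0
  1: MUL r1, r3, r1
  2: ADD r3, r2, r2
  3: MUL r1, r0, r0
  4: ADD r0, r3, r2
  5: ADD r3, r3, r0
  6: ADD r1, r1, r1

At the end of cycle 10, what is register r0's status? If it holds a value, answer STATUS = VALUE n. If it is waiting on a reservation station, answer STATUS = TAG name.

STATUS = VALUE 18

cycle 1: issue SUB r1<-Add1 // r0:3,r1:Add1,r2:6,r3:4
cycle 2: issue MUL r1<-Mul1 // r0:3,r1:Mul1,r2:6,r3:4
cycle 3: issue ADD r3<-Add2 // r0:3,r1:Mul1,r2:6,r3:Add2
cycle 4: CDB Add1=1; issue MUL r1<-Mul2 // r0:3,r1:Mul2,r2:6,r3:Add2
cycle 5: issue ADD r0<-Add1 // r0:Add1,r1:Mul2,r2:6,r3:Add2
cycle 6: CDB Add2=12; issue ADD r3<-Add2 // r0:Add1,r1:Mul2,r2:6,r3:Add2
cycle 7: issue ADD r1<-Add3 // r0:Add1,r1:Add3,r2:6,r3:Add2
cycle 8: - // r0:Add1,r1:Add3,r2:6,r3:Add2
cycle 9: CDB Add1=18 // r0:18,r1:Add3,r2:6,r3:Add2
cycle 10: CDB Mul1=4 // r0:18,r1:Add3,r2:6,r3:Add2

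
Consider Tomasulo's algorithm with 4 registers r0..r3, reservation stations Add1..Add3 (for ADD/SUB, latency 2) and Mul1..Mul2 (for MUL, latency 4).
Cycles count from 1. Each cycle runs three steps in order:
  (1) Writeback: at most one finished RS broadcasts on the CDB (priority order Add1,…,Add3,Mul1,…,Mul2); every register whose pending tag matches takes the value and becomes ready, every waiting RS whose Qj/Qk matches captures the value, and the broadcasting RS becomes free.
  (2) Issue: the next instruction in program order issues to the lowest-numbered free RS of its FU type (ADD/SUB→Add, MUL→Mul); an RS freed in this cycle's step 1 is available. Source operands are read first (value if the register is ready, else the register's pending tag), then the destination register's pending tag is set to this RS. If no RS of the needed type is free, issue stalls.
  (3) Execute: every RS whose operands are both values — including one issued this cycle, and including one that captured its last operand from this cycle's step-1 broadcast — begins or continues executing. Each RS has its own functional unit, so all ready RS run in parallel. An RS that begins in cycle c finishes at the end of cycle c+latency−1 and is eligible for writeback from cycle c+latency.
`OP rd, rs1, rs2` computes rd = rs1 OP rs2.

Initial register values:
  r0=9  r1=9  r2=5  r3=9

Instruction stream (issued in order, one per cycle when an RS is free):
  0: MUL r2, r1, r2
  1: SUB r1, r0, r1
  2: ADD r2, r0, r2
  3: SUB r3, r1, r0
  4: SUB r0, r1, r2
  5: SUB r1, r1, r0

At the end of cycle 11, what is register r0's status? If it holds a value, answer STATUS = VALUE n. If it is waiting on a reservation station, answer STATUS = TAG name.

cycle 1: issue MUL r2<-Mul1 // r0:9,r1:9,r2:Mul1,r3:9
cycle 2: issue SUB r1<-Add1 // r0:9,r1:Add1,r2:Mul1,r3:9
cycle 3: issue ADD r2<-Add2 // r0:9,r1:Add1,r2:Add2,r3:9
cycle 4: CDB Add1=0; issue SUB r3<-Add1 // r0:9,r1:0,r2:Add2,r3:Add1
cycle 5: CDB Mul1=45; issue SUB r0<-Add3 // r0:Add3,r1:0,r2:Add2,r3:Add1
cycle 6: CDB Add1=-9; issue SUB r1<-Add1 // r0:Add3,r1:Add1,r2:Add2,r3:-9
cycle 7: CDB Add2=54 // r0:Add3,r1:Add1,r2:54,r3:-9
cycle 8: - // r0:Add3,r1:Add1,r2:54,r3:-9
cycle 9: CDB Add3=-54 // r0:-54,r1:Add1,r2:54,r3:-9
cycle 10: - // r0:-54,r1:Add1,r2:54,r3:-9
cycle 11: CDB Add1=54 // r0:-54,r1:54,r2:54,r3:-9

STATUS = VALUE -54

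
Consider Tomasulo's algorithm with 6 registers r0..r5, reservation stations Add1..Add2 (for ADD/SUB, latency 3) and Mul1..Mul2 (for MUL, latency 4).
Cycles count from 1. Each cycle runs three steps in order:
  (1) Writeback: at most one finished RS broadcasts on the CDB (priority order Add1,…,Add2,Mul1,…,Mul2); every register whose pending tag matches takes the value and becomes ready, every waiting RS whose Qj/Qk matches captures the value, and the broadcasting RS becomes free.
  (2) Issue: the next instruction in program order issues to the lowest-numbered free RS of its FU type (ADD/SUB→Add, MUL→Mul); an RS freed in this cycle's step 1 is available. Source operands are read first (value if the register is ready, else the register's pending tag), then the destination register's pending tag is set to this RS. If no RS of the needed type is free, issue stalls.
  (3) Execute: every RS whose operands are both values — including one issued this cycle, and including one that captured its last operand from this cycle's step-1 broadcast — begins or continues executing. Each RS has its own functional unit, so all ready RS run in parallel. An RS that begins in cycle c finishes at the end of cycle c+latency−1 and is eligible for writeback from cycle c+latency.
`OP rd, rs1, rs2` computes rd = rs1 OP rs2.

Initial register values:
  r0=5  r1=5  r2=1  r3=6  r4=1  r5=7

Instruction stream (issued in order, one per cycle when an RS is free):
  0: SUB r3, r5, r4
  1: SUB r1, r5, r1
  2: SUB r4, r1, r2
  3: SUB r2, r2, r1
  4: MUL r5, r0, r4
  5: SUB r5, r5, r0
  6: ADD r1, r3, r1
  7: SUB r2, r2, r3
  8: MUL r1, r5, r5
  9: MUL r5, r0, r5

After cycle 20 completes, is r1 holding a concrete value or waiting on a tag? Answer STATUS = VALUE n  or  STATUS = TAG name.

cycle 1: issue SUB r3<-Add1 // r0:5,r1:5,r2:1,r3:Add1,r4:1,r5:7
cycle 2: issue SUB r1<-Add2 // r0:5,r1:Add2,r2:1,r3:Add1,r4:1,r5:7
cycle 3: stall // r0:5,r1:Add2,r2:1,r3:Add1,r4:1,r5:7
cycle 4: CDB Add1=6; issue SUB r4<-Add1 // r0:5,r1:Add2,r2:1,r3:6,r4:Add1,r5:7
cycle 5: CDB Add2=2; issue SUB r2<-Add2 // r0:5,r1:2,r2:Add2,r3:6,r4:Add1,r5:7
cycle 6: issue MUL r5<-Mul1 // r0:5,r1:2,r2:Add2,r3:6,r4:Add1,r5:Mul1
cycle 7: stall // r0:5,r1:2,r2:Add2,r3:6,r4:Add1,r5:Mul1
cycle 8: CDB Add1=1; issue SUB r5<-Add1 // r0:5,r1:2,r2:Add2,r3:6,r4:1,r5:Add1
cycle 9: CDB Add2=-1; issue ADD r1<-Add2 // r0:5,r1:Add2,r2:-1,r3:6,r4:1,r5:Add1
cycle 10: stall // r0:5,r1:Add2,r2:-1,r3:6,r4:1,r5:Add1
cycle 11: stall // r0:5,r1:Add2,r2:-1,r3:6,r4:1,r5:Add1
cycle 12: CDB Add2=8; issue SUB r2<-Add2 // r0:5,r1:8,r2:Add2,r3:6,r4:1,r5:Add1
cycle 13: CDB Mul1=5; issue MUL r1<-Mul1 // r0:5,r1:Mul1,r2:Add2,r3:6,r4:1,r5:Add1
cycle 14: issue MUL r5<-Mul2 // r0:5,r1:Mul1,r2:Add2,r3:6,r4:1,r5:Mul2
cycle 15: CDB Add2=-7 // r0:5,r1:Mul1,r2:-7,r3:6,r4:1,r5:Mul2
cycle 16: CDB Add1=0 // r0:5,r1:Mul1,r2:-7,r3:6,r4:1,r5:Mul2
cycle 17: - // r0:5,r1:Mul1,r2:-7,r3:6,r4:1,r5:Mul2
cycle 18: - // r0:5,r1:Mul1,r2:-7,r3:6,r4:1,r5:Mul2
cycle 19: - // r0:5,r1:Mul1,r2:-7,r3:6,r4:1,r5:Mul2
cycle 20: CDB Mul1=0 // r0:5,r1:0,r2:-7,r3:6,r4:1,r5:Mul2

STATUS = VALUE 0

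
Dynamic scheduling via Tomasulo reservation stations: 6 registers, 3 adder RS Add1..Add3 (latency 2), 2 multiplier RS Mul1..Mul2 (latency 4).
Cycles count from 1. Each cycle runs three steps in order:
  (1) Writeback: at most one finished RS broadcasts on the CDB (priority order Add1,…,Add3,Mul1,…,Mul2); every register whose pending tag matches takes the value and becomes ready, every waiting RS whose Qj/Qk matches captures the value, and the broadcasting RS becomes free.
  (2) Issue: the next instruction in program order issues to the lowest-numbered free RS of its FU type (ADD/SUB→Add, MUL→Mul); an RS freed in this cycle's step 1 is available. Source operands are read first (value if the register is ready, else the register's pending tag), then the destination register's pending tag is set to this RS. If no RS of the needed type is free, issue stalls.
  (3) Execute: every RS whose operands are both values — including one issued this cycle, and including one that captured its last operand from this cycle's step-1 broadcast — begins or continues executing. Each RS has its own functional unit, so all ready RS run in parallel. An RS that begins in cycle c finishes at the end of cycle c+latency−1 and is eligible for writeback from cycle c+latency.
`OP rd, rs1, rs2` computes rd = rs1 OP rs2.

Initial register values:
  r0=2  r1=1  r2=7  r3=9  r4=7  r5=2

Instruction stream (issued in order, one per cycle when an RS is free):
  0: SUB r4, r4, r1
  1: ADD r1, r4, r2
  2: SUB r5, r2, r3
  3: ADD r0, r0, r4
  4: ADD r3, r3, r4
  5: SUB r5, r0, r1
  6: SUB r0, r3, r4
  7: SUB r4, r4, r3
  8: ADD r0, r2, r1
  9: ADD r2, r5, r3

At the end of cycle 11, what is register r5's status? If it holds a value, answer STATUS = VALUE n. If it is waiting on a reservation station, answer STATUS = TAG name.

STATUS = VALUE -5

cycle 1: issue SUB r4<-Add1 // r0:2,r1:1,r2:7,r3:9,r4:Add1,r5:2
cycle 2: issue ADD r1<-Add2 // r0:2,r1:Add2,r2:7,r3:9,r4:Add1,r5:2
cycle 3: CDB Add1=6; issue SUB r5<-Add1 // r0:2,r1:Add2,r2:7,r3:9,r4:6,r5:Add1
cycle 4: issue ADD r0<-Add3 // r0:Add3,r1:Add2,r2:7,r3:9,r4:6,r5:Add1
cycle 5: CDB Add1=-2; issue ADD r3<-Add1 // r0:Add3,r1:Add2,r2:7,r3:Add1,r4:6,r5:-2
cycle 6: CDB Add2=13; issue SUB r5<-Add2 // r0:Add3,r1:13,r2:7,r3:Add1,r4:6,r5:Add2
cycle 7: CDB Add1=15; issue SUB r0<-Add1 // r0:Add1,r1:13,r2:7,r3:15,r4:6,r5:Add2
cycle 8: CDB Add3=8; issue SUB r4<-Add3 // r0:Add1,r1:13,r2:7,r3:15,r4:Add3,r5:Add2
cycle 9: CDB Add1=9; issue ADD r0<-Add1 // r0:Add1,r1:13,r2:7,r3:15,r4:Add3,r5:Add2
cycle 10: CDB Add2=-5; issue ADD r2<-Add2 // r0:Add1,r1:13,r2:Add2,r3:15,r4:Add3,r5:-5
cycle 11: CDB Add1=20 // r0:20,r1:13,r2:Add2,r3:15,r4:Add3,r5:-5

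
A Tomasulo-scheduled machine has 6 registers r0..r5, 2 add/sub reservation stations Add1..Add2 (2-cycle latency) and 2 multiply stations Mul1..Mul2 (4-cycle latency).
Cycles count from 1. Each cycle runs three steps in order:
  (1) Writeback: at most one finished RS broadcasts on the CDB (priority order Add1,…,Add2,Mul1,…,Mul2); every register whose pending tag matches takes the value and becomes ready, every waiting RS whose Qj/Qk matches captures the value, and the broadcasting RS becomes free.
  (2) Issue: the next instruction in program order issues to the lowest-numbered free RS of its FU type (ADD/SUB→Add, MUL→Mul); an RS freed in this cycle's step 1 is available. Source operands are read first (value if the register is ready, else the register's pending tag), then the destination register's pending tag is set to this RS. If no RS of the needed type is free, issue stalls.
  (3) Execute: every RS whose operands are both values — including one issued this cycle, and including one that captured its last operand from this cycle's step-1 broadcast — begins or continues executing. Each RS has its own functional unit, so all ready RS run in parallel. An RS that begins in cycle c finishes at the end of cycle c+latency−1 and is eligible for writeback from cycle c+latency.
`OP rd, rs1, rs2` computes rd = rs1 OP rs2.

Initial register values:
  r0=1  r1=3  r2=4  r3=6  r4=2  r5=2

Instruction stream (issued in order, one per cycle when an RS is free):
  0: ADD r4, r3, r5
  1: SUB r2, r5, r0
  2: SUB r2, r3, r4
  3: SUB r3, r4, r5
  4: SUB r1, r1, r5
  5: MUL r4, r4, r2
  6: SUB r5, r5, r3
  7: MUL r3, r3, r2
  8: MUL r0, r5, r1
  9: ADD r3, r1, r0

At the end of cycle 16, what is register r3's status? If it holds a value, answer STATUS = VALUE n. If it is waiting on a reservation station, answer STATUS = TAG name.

STATUS = VALUE -3

cycle 1: issue ADD r4<-Add1 // r0:1,r1:3,r2:4,r3:6,r4:Add1,r5:2
cycle 2: issue SUB r2<-Add2 // r0:1,r1:3,r2:Add2,r3:6,r4:Add1,r5:2
cycle 3: CDB Add1=8; issue SUB r2<-Add1 // r0:1,r1:3,r2:Add1,r3:6,r4:8,r5:2
cycle 4: CDB Add2=1; issue SUB r3<-Add2 // r0:1,r1:3,r2:Add1,r3:Add2,r4:8,r5:2
cycle 5: CDB Add1=-2; issue SUB r1<-Add1 // r0:1,r1:Add1,r2:-2,r3:Add2,r4:8,r5:2
cycle 6: CDB Add2=6; issue MUL r4<-Mul1 // r0:1,r1:Add1,r2:-2,r3:6,r4:Mul1,r5:2
cycle 7: CDB Add1=1; issue SUB r5<-Add1 // r0:1,r1:1,r2:-2,r3:6,r4:Mul1,r5:Add1
cycle 8: issue MUL r3<-Mul2 // r0:1,r1:1,r2:-2,r3:Mul2,r4:Mul1,r5:Add1
cycle 9: CDB Add1=-4; stall // r0:1,r1:1,r2:-2,r3:Mul2,r4:Mul1,r5:-4
cycle 10: CDB Mul1=-16; issue MUL r0<-Mul1 // r0:Mul1,r1:1,r2:-2,r3:Mul2,r4:-16,r5:-4
cycle 11: issue ADD r3<-Add1 // r0:Mul1,r1:1,r2:-2,r3:Add1,r4:-16,r5:-4
cycle 12: CDB Mul2=-12 // r0:Mul1,r1:1,r2:-2,r3:Add1,r4:-16,r5:-4
cycle 13: - // r0:Mul1,r1:1,r2:-2,r3:Add1,r4:-16,r5:-4
cycle 14: CDB Mul1=-4 // r0:-4,r1:1,r2:-2,r3:Add1,r4:-16,r5:-4
cycle 15: - // r0:-4,r1:1,r2:-2,r3:Add1,r4:-16,r5:-4
cycle 16: CDB Add1=-3 // r0:-4,r1:1,r2:-2,r3:-3,r4:-16,r5:-4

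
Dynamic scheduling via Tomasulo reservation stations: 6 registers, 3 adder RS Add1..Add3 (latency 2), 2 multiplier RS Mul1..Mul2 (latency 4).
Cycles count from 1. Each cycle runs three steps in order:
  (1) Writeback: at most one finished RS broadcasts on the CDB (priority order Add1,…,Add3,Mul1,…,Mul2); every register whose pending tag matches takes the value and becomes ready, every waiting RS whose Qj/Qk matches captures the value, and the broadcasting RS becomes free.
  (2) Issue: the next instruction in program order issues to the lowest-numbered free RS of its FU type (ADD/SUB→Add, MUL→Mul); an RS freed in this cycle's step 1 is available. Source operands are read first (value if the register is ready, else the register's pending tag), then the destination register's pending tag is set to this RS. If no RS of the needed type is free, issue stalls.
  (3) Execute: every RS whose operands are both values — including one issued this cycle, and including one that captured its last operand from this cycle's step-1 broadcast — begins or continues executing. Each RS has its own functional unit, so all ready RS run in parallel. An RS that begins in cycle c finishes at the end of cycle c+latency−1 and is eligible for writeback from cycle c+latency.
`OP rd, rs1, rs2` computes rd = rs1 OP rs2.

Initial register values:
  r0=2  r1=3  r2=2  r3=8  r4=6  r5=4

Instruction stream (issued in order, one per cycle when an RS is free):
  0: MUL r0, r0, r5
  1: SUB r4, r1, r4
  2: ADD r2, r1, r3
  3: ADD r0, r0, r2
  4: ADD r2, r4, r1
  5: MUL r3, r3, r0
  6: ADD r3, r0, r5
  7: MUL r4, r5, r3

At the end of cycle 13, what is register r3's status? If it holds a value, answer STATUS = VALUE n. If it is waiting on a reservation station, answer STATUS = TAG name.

cycle 1: issue MUL r0<-Mul1 // r0:Mul1,r1:3,r2:2,r3:8,r4:6,r5:4
cycle 2: issue SUB r4<-Add1 // r0:Mul1,r1:3,r2:2,r3:8,r4:Add1,r5:4
cycle 3: issue ADD r2<-Add2 // r0:Mul1,r1:3,r2:Add2,r3:8,r4:Add1,r5:4
cycle 4: CDB Add1=-3; issue ADD r0<-Add1 // r0:Add1,r1:3,r2:Add2,r3:8,r4:-3,r5:4
cycle 5: CDB Add2=11; issue ADD r2<-Add2 // r0:Add1,r1:3,r2:Add2,r3:8,r4:-3,r5:4
cycle 6: CDB Mul1=8; issue MUL r3<-Mul1 // r0:Add1,r1:3,r2:Add2,r3:Mul1,r4:-3,r5:4
cycle 7: CDB Add2=0; issue ADD r3<-Add2 // r0:Add1,r1:3,r2:0,r3:Add2,r4:-3,r5:4
cycle 8: CDB Add1=19; issue MUL r4<-Mul2 // r0:19,r1:3,r2:0,r3:Add2,r4:Mul2,r5:4
cycle 9: - // r0:19,r1:3,r2:0,r3:Add2,r4:Mul2,r5:4
cycle 10: CDB Add2=23 // r0:19,r1:3,r2:0,r3:23,r4:Mul2,r5:4
cycle 11: - // r0:19,r1:3,r2:0,r3:23,r4:Mul2,r5:4
cycle 12: CDB Mul1=152 // r0:19,r1:3,r2:0,r3:23,r4:Mul2,r5:4
cycle 13: - // r0:19,r1:3,r2:0,r3:23,r4:Mul2,r5:4

STATUS = VALUE 23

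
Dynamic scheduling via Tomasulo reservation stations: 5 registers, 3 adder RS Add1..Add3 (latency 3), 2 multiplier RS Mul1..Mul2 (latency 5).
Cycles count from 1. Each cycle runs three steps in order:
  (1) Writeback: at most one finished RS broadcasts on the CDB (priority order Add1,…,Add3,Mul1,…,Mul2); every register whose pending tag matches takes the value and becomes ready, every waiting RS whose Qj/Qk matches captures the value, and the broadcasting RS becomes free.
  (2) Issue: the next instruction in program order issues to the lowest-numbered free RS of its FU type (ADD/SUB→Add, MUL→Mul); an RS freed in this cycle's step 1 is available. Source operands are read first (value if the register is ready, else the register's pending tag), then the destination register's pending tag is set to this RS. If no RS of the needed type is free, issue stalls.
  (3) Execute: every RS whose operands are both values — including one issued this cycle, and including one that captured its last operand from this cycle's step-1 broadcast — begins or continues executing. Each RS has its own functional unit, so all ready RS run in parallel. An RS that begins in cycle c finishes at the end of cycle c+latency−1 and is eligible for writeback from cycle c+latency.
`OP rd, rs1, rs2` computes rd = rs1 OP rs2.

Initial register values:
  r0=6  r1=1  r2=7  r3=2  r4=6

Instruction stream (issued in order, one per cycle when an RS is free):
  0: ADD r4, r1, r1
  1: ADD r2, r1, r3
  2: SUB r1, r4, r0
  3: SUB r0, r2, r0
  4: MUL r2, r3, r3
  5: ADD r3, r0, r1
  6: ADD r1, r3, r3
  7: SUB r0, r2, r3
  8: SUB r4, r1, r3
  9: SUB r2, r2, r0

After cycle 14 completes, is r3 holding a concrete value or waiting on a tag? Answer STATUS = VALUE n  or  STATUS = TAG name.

STATUS = VALUE -7

  c1: issue ADD r4<-Add1  regs: r0:6,r1:1,r2:7,r3:2,r4:Add1
  c2: issue ADD r2<-Add2  regs: r0:6,r1:1,r2:Add2,r3:2,r4:Add1
  c3: issue SUB r1<-Add3  regs: r0:6,r1:Add3,r2:Add2,r3:2,r4:Add1
  c4: CDB Add1=2; issue SUB r0<-Add1  regs: r0:Add1,r1:Add3,r2:Add2,r3:2,r4:2
  c5: CDB Add2=3; issue MUL r2<-Mul1  regs: r0:Add1,r1:Add3,r2:Mul1,r3:2,r4:2
  c6: issue ADD r3<-Add2  regs: r0:Add1,r1:Add3,r2:Mul1,r3:Add2,r4:2
  c7: CDB Add3=-4; issue ADD r1<-Add3  regs: r0:Add1,r1:Add3,r2:Mul1,r3:Add2,r4:2
  c8: CDB Add1=-3; issue SUB r0<-Add1  regs: r0:Add1,r1:Add3,r2:Mul1,r3:Add2,r4:2
  c9: stall  regs: r0:Add1,r1:Add3,r2:Mul1,r3:Add2,r4:2
  c10: CDB Mul1=4; stall  regs: r0:Add1,r1:Add3,r2:4,r3:Add2,r4:2
  c11: CDB Add2=-7; issue SUB r4<-Add2  regs: r0:Add1,r1:Add3,r2:4,r3:-7,r4:Add2
  c12: stall  regs: r0:Add1,r1:Add3,r2:4,r3:-7,r4:Add2
  c13: stall  regs: r0:Add1,r1:Add3,r2:4,r3:-7,r4:Add2
  c14: CDB Add1=11; issue SUB r2<-Add1  regs: r0:11,r1:Add3,r2:Add1,r3:-7,r4:Add2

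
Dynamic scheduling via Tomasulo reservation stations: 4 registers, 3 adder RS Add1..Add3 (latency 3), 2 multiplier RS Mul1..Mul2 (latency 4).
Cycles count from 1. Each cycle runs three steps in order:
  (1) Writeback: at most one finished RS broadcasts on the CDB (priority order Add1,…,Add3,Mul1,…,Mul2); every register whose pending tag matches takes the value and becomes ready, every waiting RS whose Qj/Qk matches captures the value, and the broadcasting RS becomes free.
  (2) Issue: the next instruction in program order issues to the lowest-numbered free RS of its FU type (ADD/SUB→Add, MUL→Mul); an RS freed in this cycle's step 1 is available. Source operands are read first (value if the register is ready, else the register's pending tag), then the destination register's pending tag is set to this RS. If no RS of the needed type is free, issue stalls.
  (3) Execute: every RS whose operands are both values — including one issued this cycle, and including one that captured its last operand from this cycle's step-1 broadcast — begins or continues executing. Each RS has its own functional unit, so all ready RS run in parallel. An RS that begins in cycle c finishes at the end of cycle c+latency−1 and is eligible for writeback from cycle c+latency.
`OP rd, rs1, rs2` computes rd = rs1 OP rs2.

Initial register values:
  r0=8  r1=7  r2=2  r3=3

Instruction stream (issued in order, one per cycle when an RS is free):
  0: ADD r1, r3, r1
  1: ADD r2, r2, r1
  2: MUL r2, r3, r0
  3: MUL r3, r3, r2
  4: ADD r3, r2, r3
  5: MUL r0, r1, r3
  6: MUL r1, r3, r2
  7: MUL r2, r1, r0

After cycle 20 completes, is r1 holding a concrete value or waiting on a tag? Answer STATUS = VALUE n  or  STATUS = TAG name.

  c1: issue ADD r1<-Add1  regs: r0:8,r1:Add1,r2:2,r3:3
  c2: issue ADD r2<-Add2  regs: r0:8,r1:Add1,r2:Add2,r3:3
  c3: issue MUL r2<-Mul1  regs: r0:8,r1:Add1,r2:Mul1,r3:3
  c4: CDB Add1=10; issue MUL r3<-Mul2  regs: r0:8,r1:10,r2:Mul1,r3:Mul2
  c5: issue ADD r3<-Add1  regs: r0:8,r1:10,r2:Mul1,r3:Add1
  c6: stall  regs: r0:8,r1:10,r2:Mul1,r3:Add1
  c7: CDB Add2=12; stall  regs: r0:8,r1:10,r2:Mul1,r3:Add1
  c8: CDB Mul1=24; issue MUL r0<-Mul1  regs: r0:Mul1,r1:10,r2:24,r3:Add1
  c9: stall  regs: r0:Mul1,r1:10,r2:24,r3:Add1
  c10: stall  regs: r0:Mul1,r1:10,r2:24,r3:Add1
  c11: stall  regs: r0:Mul1,r1:10,r2:24,r3:Add1
  c12: CDB Mul2=72; issue MUL r1<-Mul2  regs: r0:Mul1,r1:Mul2,r2:24,r3:Add1
  c13: stall  regs: r0:Mul1,r1:Mul2,r2:24,r3:Add1
  c14: stall  regs: r0:Mul1,r1:Mul2,r2:24,r3:Add1
  c15: CDB Add1=96; stall  regs: r0:Mul1,r1:Mul2,r2:24,r3:96
  c16: stall  regs: r0:Mul1,r1:Mul2,r2:24,r3:96
  c17: stall  regs: r0:Mul1,r1:Mul2,r2:24,r3:96
  c18: stall  regs: r0:Mul1,r1:Mul2,r2:24,r3:96
  c19: CDB Mul1=960; issue MUL r2<-Mul1  regs: r0:960,r1:Mul2,r2:Mul1,r3:96
  c20: CDB Mul2=2304  regs: r0:960,r1:2304,r2:Mul1,r3:96

STATUS = VALUE 2304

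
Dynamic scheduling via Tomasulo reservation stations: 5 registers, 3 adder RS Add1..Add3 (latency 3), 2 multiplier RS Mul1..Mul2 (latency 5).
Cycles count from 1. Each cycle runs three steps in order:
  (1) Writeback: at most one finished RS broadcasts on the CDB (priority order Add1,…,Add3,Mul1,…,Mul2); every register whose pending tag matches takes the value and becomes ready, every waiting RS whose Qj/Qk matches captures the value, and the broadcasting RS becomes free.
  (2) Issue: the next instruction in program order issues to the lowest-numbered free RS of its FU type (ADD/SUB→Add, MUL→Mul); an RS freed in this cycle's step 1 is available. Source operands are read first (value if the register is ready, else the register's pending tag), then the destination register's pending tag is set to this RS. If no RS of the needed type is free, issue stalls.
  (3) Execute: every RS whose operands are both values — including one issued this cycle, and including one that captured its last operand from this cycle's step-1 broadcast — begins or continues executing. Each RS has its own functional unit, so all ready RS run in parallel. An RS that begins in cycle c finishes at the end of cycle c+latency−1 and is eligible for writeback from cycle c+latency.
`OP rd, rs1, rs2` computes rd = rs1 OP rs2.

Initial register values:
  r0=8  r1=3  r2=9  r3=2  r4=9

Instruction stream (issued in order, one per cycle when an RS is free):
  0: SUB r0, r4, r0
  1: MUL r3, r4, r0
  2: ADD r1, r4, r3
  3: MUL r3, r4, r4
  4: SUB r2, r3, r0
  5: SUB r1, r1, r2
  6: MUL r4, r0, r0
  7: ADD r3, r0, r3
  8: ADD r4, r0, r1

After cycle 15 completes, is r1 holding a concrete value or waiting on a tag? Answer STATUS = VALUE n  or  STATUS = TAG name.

  c1: issue SUB r0<-Add1  regs: r0:Add1,r1:3,r2:9,r3:2,r4:9
  c2: issue MUL r3<-Mul1  regs: r0:Add1,r1:3,r2:9,r3:Mul1,r4:9
  c3: issue ADD r1<-Add2  regs: r0:Add1,r1:Add2,r2:9,r3:Mul1,r4:9
  c4: CDB Add1=1; issue MUL r3<-Mul2  regs: r0:1,r1:Add2,r2:9,r3:Mul2,r4:9
  c5: issue SUB r2<-Add1  regs: r0:1,r1:Add2,r2:Add1,r3:Mul2,r4:9
  c6: issue SUB r1<-Add3  regs: r0:1,r1:Add3,r2:Add1,r3:Mul2,r4:9
  c7: stall  regs: r0:1,r1:Add3,r2:Add1,r3:Mul2,r4:9
  c8: stall  regs: r0:1,r1:Add3,r2:Add1,r3:Mul2,r4:9
  c9: CDB Mul1=9; issue MUL r4<-Mul1  regs: r0:1,r1:Add3,r2:Add1,r3:Mul2,r4:Mul1
  c10: CDB Mul2=81; stall  regs: r0:1,r1:Add3,r2:Add1,r3:81,r4:Mul1
  c11: stall  regs: r0:1,r1:Add3,r2:Add1,r3:81,r4:Mul1
  c12: CDB Add2=18; issue ADD r3<-Add2  regs: r0:1,r1:Add3,r2:Add1,r3:Add2,r4:Mul1
  c13: CDB Add1=80; issue ADD r4<-Add1  regs: r0:1,r1:Add3,r2:80,r3:Add2,r4:Add1
  c14: CDB Mul1=1  regs: r0:1,r1:Add3,r2:80,r3:Add2,r4:Add1
  c15: CDB Add2=82  regs: r0:1,r1:Add3,r2:80,r3:82,r4:Add1

STATUS = TAG Add3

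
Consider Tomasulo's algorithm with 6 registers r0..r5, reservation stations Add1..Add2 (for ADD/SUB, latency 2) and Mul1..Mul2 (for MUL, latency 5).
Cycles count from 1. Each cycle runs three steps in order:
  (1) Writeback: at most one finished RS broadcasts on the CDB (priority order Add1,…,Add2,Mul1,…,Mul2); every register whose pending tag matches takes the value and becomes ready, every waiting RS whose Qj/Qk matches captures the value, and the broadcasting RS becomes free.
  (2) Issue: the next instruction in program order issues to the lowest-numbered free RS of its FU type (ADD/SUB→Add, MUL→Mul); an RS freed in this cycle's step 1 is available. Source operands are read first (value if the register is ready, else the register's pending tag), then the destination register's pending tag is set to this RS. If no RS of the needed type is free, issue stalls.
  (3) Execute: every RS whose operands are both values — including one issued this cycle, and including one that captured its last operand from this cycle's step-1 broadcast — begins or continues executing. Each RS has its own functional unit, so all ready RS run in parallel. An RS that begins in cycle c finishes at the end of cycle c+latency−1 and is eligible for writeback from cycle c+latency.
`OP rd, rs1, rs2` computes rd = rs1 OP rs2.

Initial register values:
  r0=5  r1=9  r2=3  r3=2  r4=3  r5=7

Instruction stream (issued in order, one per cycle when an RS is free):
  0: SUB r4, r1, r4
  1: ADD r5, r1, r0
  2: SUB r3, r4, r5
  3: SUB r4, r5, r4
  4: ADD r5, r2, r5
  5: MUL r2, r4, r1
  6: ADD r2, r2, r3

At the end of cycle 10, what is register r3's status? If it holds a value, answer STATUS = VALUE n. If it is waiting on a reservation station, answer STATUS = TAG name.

  c1: issue SUB r4<-Add1  regs: r0:5,r1:9,r2:3,r3:2,r4:Add1,r5:7
  c2: issue ADD r5<-Add2  regs: r0:5,r1:9,r2:3,r3:2,r4:Add1,r5:Add2
  c3: CDB Add1=6; issue SUB r3<-Add1  regs: r0:5,r1:9,r2:3,r3:Add1,r4:6,r5:Add2
  c4: CDB Add2=14; issue SUB r4<-Add2  regs: r0:5,r1:9,r2:3,r3:Add1,r4:Add2,r5:14
  c5: stall  regs: r0:5,r1:9,r2:3,r3:Add1,r4:Add2,r5:14
  c6: CDB Add1=-8; issue ADD r5<-Add1  regs: r0:5,r1:9,r2:3,r3:-8,r4:Add2,r5:Add1
  c7: CDB Add2=8; issue MUL r2<-Mul1  regs: r0:5,r1:9,r2:Mul1,r3:-8,r4:8,r5:Add1
  c8: CDB Add1=17; issue ADD r2<-Add1  regs: r0:5,r1:9,r2:Add1,r3:-8,r4:8,r5:17
  c9: -  regs: r0:5,r1:9,r2:Add1,r3:-8,r4:8,r5:17
  c10: -  regs: r0:5,r1:9,r2:Add1,r3:-8,r4:8,r5:17

STATUS = VALUE -8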